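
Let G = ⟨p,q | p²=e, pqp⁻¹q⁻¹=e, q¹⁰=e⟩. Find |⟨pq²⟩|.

|⟨pq²⟩| equals the order of pq². Compute successive powers until reaching e:
  (pq²)¹ = pq², (pq²)² = q⁴, (pq²)³ = pq⁶, (pq²)⁴ = q⁸, (pq²)⁵ = p, (pq²)⁶ = q², (pq²)⁷ = pq⁴, (pq²)⁸ = q⁶, (pq²)⁹ = pq⁸, (pq²)¹⁰ = e.
The smallest positive k with (pq²)ᵏ = e is 10, so |⟨pq²⟩| = 10.

Answer: 10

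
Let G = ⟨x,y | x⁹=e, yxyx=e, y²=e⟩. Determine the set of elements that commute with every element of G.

An element z ∈ Z(G) iff z commutes with every generator.
For example e is central: e·x = x = x·e; e·y = y = y·e.
Whereas x ∉ Z(G) since x·y = xy ≠ x⁸y = y·x.
Checking each of the 18 elements this way gives Z(G) = {e}, of order 1.

Answer: {e}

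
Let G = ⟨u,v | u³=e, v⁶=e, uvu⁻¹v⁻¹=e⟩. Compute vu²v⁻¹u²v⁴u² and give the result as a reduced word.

Multiply left to right, reducing at each step:
  v · u² = u²v
  (u²v) · v⁻¹ = u²
  (u²) · u² = u
  u · v⁴ = uv⁴
  (uv⁴) · u² = v⁴

Answer: v⁴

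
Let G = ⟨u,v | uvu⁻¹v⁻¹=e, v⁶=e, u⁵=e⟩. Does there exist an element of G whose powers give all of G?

|G| = 30. The element uv has order 30 (its powers give 30 distinct elements), so ⟨uv⟩ = G and G is cyclic.

Answer: Yes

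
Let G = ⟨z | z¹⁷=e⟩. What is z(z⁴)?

Compute z · (z⁴) by multiplying left to right and reducing via the relations at each step:
  z · z⁴ = z⁵

Answer: z⁵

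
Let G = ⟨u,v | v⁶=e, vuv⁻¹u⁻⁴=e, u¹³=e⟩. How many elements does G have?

Enumerate words in the generators, reducing via the relations: the distinct elements are
  {e, u, v, uv, u², u³, u⁴, u⁵, u⁶, u⁷, u⁸, u⁹, v², v³, v⁴, v⁵, uv², uv³, uv⁴, uv⁵, u²v, u³v, u¹², u¹¹, u¹⁰, u⁴v, u⁵v, u⁶v, u⁷v, u⁸v, u⁹v, u²v², u²v³, u²v⁴, u²v⁵, u³v², u³v³, u³v⁴, u³v⁵, u¹²v, u¹¹v, u¹⁰v, u⁴v², u⁴v³, u⁴v⁴, u⁴v⁵, u⁵v², u⁵v³, u⁵v⁴, u⁵v⁵, u⁶v², u⁶v³, u⁶v⁴, u⁶v⁵, u⁷v², u⁷v³, u⁷v⁴, u⁷v⁵, u⁸v², u⁸v³, u⁸v⁴, u⁸v⁵, u⁹v², u⁹v³, u⁹v⁴, u⁹v⁵, u¹²v², u¹²v³, u¹²v⁴, u¹²v⁵, u¹¹v², u¹¹v³, u¹¹v⁴, u¹¹v⁵, u¹⁰v², u¹⁰v³, u¹⁰v⁴, u¹⁰v⁵}.
No further products give new elements, so |G| = 78.

Answer: 78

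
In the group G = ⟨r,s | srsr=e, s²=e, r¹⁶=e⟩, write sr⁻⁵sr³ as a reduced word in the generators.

Multiply left to right, reducing at each step:
  s · r⁻⁵ = r⁵s
  (r⁵s) · s = r⁵
  (r⁵) · r³ = r⁸

Answer: r⁸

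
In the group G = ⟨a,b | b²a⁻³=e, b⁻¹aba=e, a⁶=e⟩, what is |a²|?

Compute successive powers until reaching e:
  (a²)¹ = a², (a²)² = a⁴, (a²)³ = e.
The smallest positive k with (a²)ᵏ = e is 3.

Answer: 3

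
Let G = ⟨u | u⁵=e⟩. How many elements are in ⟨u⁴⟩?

|⟨u⁴⟩| equals the order of u⁴. Compute successive powers until reaching e:
  (u⁴)¹ = u⁴, (u⁴)² = u³, (u⁴)³ = u², (u⁴)⁴ = u, (u⁴)⁵ = e.
The smallest positive k with (u⁴)ᵏ = e is 5, so |⟨u⁴⟩| = 5.

Answer: 5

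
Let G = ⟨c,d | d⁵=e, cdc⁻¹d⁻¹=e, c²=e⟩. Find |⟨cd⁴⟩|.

|⟨cd⁴⟩| equals the order of cd⁴. Compute successive powers until reaching e:
  (cd⁴)¹ = cd⁴, (cd⁴)² = d³, (cd⁴)³ = cd², (cd⁴)⁴ = d, (cd⁴)⁵ = c, (cd⁴)⁶ = d⁴, (cd⁴)⁷ = cd³, (cd⁴)⁸ = d², (cd⁴)⁹ = cd, (cd⁴)¹⁰ = e.
The smallest positive k with (cd⁴)ᵏ = e is 10, so |⟨cd⁴⟩| = 10.

Answer: 10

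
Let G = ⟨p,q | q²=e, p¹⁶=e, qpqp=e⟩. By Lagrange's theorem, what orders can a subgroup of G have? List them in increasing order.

|G| = 32 = 2⁵. By Lagrange's theorem the order of any subgroup divides 32; the divisors of 32 are 1, 2, 4, 8, 16, 32.

Answer: 1, 2, 4, 8, 16, 32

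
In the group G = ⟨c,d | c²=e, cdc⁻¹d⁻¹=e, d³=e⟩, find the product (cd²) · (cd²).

Compute (cd²) · (cd²) by multiplying left to right and reducing via the relations at each step:
  (cd²) · c = d²
  (d²) · d² = d

Answer: d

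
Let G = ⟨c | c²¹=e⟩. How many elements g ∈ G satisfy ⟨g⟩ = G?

G is cyclic of order 21. An element generates G iff its order is 21, and a cyclic group of order 21 has exactly φ(21) = 12 such elements.

Answer: 12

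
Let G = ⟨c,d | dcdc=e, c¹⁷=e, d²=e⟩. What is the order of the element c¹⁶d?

Compute successive powers until reaching e:
  (c¹⁶d)¹ = c¹⁶d, (c¹⁶d)² = e.
The smallest positive k with (c¹⁶d)ᵏ = e is 2.

Answer: 2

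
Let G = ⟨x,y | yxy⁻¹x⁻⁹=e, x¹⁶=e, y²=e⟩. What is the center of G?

An element z ∈ Z(G) iff z commutes with every generator.
For example x² is central: (x²)·x = x³ = x·(x²); (x²)·y = x²y = y·(x²).
Whereas x ∉ Z(G) since x·y = xy ≠ x⁹y = y·x.
Checking each of the 32 elements this way gives Z(G) = {e, x², x⁴, x⁶, x⁸, x¹⁰, x¹², x¹⁴}, of order 8.

Answer: {e, x², x⁴, x⁶, x⁸, x¹⁰, x¹², x¹⁴}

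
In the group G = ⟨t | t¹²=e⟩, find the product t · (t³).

Compute t · (t³) by multiplying left to right and reducing via the relations at each step:
  t · t³ = t⁴

Answer: t⁴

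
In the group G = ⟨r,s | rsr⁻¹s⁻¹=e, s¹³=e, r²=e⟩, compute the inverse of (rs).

The order of (rs) is 26 (smallest k with (rs)ᵏ = e), so (rs)⁻¹ = (rs)²⁵ = rs¹².
Check: (rs) · (rs¹²) → (rs) · r = s;   s · s¹² = e, giving e as required.

Answer: rs¹²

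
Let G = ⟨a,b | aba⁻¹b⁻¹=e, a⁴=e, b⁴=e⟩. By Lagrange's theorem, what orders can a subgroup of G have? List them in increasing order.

|G| = 16 = 2⁴. By Lagrange's theorem the order of any subgroup divides 16; the divisors of 16 are 1, 2, 4, 8, 16.

Answer: 1, 2, 4, 8, 16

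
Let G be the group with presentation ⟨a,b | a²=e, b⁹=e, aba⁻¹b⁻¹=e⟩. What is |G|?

Enumerate words in the generators, reducing via the relations: the distinct elements are
  {a, b, e, ab, b², b³, b⁴, b⁵, b⁶, b⁷, b⁸, ab², ab³, ab⁴, ab⁵, ab⁶, ab⁷, ab⁸}.
No further products give new elements, so |G| = 18.

Answer: 18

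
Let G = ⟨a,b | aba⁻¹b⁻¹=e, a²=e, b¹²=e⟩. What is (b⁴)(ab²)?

Compute (b⁴) · (ab²) by multiplying left to right and reducing via the relations at each step:
  (b⁴) · a = ab⁴
  (ab⁴) · b² = ab⁶

Answer: ab⁶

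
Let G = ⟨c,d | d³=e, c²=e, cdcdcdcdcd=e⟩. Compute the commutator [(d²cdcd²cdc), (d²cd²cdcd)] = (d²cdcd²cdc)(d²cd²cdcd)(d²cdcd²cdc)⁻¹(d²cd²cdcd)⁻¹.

[(d²cdcd²cdc), (d²cd²cdcd)] = (d²cdcd²cdc)·(d²cd²cdcd)·(d²cdcd²cdc)⁻¹·(d²cd²cdcd)⁻¹.
  (d²cdcd²cdc) · (d²cd²cdcd) = cdcd²cd²
  (cdcd²cd²) · (cd²cdcd²cd) = dcd²
  (dcd²) · (d²cd²cdcd) = cd²cdcd²c

Answer: cd²cdcd²c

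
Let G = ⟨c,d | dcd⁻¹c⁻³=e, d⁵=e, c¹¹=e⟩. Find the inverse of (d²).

The order of (d²) is 5 (smallest k with (d²)ᵏ = e), so (d²)⁻¹ = (d²)⁴ = d³.
Check: (d²) · (d³) → (d²) · d³ = e, giving e as required.

Answer: d³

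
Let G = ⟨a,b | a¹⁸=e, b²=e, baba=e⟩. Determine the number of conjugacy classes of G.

The conjugacy classes (representative and size) are:
  [e] (size 1), [a] (size 2), [a²] (size 2), [a³] (size 2), [a¹⁴] (size 2), [a⁵] (size 2), [a¹²] (size 2), [a⁷] (size 2), [a¹⁰] (size 2), [a⁹] (size 1), [a¹⁰b] (size 9), [ab] (size 9).
Class equation: 1 + 2 + 2 + 2 + 2 + 2 + 2 + 2 + 2 + 1 + 9 + 9 = 36 = |G|. So G has 12 conjugacy classes.

Answer: 12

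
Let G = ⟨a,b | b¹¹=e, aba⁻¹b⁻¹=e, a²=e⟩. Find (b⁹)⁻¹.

The order of (b⁹) is 11 (smallest k with (b⁹)ᵏ = e), so (b⁹)⁻¹ = (b⁹)¹⁰ = b².
Check: (b⁹) · (b²) → (b⁹) · b² = e, giving e as required.

Answer: b²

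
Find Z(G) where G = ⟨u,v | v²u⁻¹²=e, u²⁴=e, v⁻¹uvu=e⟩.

An element z ∈ Z(G) iff z commutes with every generator.
For example u¹² is central: (u¹²)·u = u¹³ = u·(u¹²); (u¹²)·v = v⁻¹ = v·(u¹²).
Whereas u ∉ Z(G) since u·v = uv ≠ u¹¹v⁻¹ = v·u.
Checking each of the 48 elements this way gives Z(G) = {e, u¹²}, of order 2.

Answer: {e, u¹²}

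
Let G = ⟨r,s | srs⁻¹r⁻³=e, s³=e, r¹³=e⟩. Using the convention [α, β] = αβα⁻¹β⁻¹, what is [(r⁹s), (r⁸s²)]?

[(r⁹s), (r⁸s²)] = (r⁹s)·(r⁸s²)·(r⁹s)⁻¹·(r⁸s²)⁻¹.
  (r⁹s) · (r⁸s²) = r⁷
  (r⁷) · (r¹⁰s²) = r⁴s²
  (r⁴s²) · (r²s) = r⁹

Answer: r⁹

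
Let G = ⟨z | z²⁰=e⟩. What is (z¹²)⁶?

Compute successive powers of (z¹²), reducing at each step:
  (z¹²)²: (z¹²) · z¹² = z⁴
  (z¹²)³: (z⁴) · z¹² = z¹⁶
  (z¹²)⁴: (z¹⁶) · z¹² = z⁸
  (z¹²)⁵: (z⁸) · z¹² = e
  (z¹²)⁶: e · z¹² = z¹²

Answer: z¹²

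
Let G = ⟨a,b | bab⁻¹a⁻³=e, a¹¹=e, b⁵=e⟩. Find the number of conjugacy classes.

The conjugacy classes (representative and size) are:
  [e] (size 1), [a³] (size 5), [a⁶] (size 5), [a⁷b] (size 11), [a⁹b²] (size 11), [a⁷b³] (size 11), [a⁷b⁴] (size 11).
Class equation: 1 + 5 + 5 + 11 + 11 + 11 + 11 = 55 = |G|. So G has 7 conjugacy classes.

Answer: 7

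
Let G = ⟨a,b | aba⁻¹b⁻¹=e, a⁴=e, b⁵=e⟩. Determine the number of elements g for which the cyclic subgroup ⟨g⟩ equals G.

G is cyclic of order 20. An element generates G iff its order is 20, and a cyclic group of order 20 has exactly φ(20) = 8 such elements.

Answer: 8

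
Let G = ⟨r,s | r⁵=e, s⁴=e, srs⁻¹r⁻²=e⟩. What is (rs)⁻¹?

The order of (rs) is 4 (smallest k with (rs)ᵏ = e), so (rs)⁻¹ = (rs)³ = r²s³.
Check: (rs) · (r²s³) → (rs) · r² = s;   s · s³ = e, giving e as required.

Answer: r²s³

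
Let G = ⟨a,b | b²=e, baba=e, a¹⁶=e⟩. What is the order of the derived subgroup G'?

G' = [G, G] is generated by all commutators. The generator-pair commutators are: [a, b] = a².
The subgroup they normally generate is {e, a², a⁴, a⁶, a⁸, a¹⁰, a¹², a¹⁴}, of order 8.
Check: |G/G'| = 32/8 = 4 is the order of the abelianisation.

Answer: 8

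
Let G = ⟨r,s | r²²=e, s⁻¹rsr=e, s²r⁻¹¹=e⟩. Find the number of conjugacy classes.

The conjugacy classes (representative and size) are:
  [e] (size 1), [r²¹] (size 2), [r²] (size 2), [r³] (size 2), [r¹⁸] (size 2), [r¹⁷] (size 2), [r⁶] (size 2), [r⁷] (size 2), [r⁸] (size 2), [r¹³] (size 2), [r¹²] (size 2), [r¹¹] (size 1), [r¹⁰s] (size 11), [r⁷s] (size 11).
Class equation: 1 + 2 + 2 + 2 + 2 + 2 + 2 + 2 + 2 + 2 + 2 + 1 + 11 + 11 = 44 = |G|. So G has 14 conjugacy classes.

Answer: 14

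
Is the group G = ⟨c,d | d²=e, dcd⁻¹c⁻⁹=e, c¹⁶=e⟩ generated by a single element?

Every cyclic group is abelian. But c·d = cd while d·c = c⁹d, so c·d ≠ d·c and G is not abelian. Hence G is not cyclic.

Answer: No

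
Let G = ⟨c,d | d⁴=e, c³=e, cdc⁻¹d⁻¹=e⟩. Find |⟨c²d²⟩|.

|⟨c²d²⟩| equals the order of c²d². Compute successive powers until reaching e:
  (c²d²)¹ = c²d², (c²d²)² = c, (c²d²)³ = d², (c²d²)⁴ = c², (c²d²)⁵ = cd², (c²d²)⁶ = e.
The smallest positive k with (c²d²)ᵏ = e is 6, so |⟨c²d²⟩| = 6.

Answer: 6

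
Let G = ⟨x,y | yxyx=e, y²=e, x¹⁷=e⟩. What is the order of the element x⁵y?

Compute successive powers until reaching e:
  (x⁵y)¹ = x⁵y, (x⁵y)² = e.
The smallest positive k with (x⁵y)ᵏ = e is 2.

Answer: 2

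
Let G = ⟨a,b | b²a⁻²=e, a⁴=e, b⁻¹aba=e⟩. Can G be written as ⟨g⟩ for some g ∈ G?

Every cyclic group is abelian. But a·b = ab while b·a = ab⁻¹, so a·b ≠ b·a and G is not abelian. Hence G is not cyclic.

Answer: No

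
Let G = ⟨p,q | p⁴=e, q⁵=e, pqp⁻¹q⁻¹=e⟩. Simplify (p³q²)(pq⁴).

Compute (p³q²) · (pq⁴) by multiplying left to right and reducing via the relations at each step:
  (p³q²) · p = q²
  (q²) · q⁴ = q

Answer: q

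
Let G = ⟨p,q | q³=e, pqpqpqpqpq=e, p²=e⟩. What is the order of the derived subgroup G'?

G' = [G, G] is generated by all commutators. The generator-pair commutators are: [p, q] = pqpq².
The subgroup they normally generate is {e, p, q, q², pq, pqp, pqpq, pqpqp, q²pq²p, q²pq², q²p, pq², qp, qpq, qpqp, pq²pq²p, pq²pq², pq²p, q²pq, q²pqp, q²pqpq, qpq²pq², qpq²p, qpq², pqpq², pq²pq, pq²pqp, pq²pqpq, pqpq²pq², pqpq²p, q²pq²pq, pqpq²pq, pqpq²pqp, pqpq²pqpq, q²pq²pqpq², q²pq²pqp, q²pq²pqpq, q²pqpq²pq², q²pqpq²p, q²pqpq², qpqpq², qpq²pq, qpq²pqp, qpq²pqpq, qpqpq²pq², qpqpq²p, qpqpq²pq, pq²pqpq²pq², pq²pqpq²p, pq²pqpq², q²pqpq²pq, q²pqpq²pqp, qpq²pqpq²p, qpq²pqpq², pq²pqpq²pq, pq²pqpq²pqp, pqpq²pqpq²p, pqpq²pqpq², pqpq²pqpq²pq, qpq²pqpq²pq}, of order 60.
Check: |G/G'| = 60/60 = 1 is the order of the abelianisation.

Answer: 60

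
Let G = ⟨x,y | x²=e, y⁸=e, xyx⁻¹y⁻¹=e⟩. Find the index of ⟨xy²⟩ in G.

First find ord(xy²) by computing successive powers:
  (xy²)¹ = xy², (xy²)² = y⁴, (xy²)³ = xy⁶, (xy²)⁴ = e.
So |⟨xy²⟩| = ord(xy²) = 4. With |G| = 16, by Lagrange [G : ⟨xy²⟩] = 16/4 = 4.

Answer: 4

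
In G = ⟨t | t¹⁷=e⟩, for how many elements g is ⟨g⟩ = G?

G is cyclic of order 17. An element generates G iff its order is 17, and a cyclic group of order 17 has exactly φ(17) = 16 such elements.

Answer: 16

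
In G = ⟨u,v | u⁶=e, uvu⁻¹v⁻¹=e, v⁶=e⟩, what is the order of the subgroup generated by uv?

|⟨uv⟩| equals the order of uv. Compute successive powers until reaching e:
  (uv)¹ = uv, (uv)² = u²v², (uv)³ = u³v³, (uv)⁴ = u⁴v⁴, (uv)⁵ = u⁵v⁵, (uv)⁶ = e.
The smallest positive k with (uv)ᵏ = e is 6, so |⟨uv⟩| = 6.

Answer: 6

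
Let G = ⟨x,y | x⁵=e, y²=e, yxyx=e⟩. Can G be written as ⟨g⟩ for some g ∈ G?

Every cyclic group is abelian. But x·y = xy while y·x = x⁴y, so x·y ≠ y·x and G is not abelian. Hence G is not cyclic.

Answer: No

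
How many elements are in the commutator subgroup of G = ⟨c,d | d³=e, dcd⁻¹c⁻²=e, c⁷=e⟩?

G' = [G, G] is generated by all commutators. The generator-pair commutators are: [c, d] = c⁶.
The subgroup they normally generate is {e, c, c², c³, c⁴, c⁵, c⁶}, of order 7.
Check: |G/G'| = 21/7 = 3 is the order of the abelianisation.

Answer: 7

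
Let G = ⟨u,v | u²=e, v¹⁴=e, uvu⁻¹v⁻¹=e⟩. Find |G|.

Enumerate words in the generators, reducing via the relations: the distinct elements are
  {e, u, v, uv, v², v³, v⁴, v⁵, v⁶, v⁷, v⁸, v⁹, uv², uv³, uv⁴, uv⁵, uv⁶, uv⁷, uv⁸, uv⁹, v¹², v¹³, v¹¹, v¹⁰, uv¹², uv¹³, uv¹¹, uv¹⁰}.
No further products give new elements, so |G| = 28.

Answer: 28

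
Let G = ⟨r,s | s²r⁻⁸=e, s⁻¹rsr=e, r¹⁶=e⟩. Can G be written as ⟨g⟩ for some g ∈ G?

Every cyclic group is abelian. But r·s = rs while s·r = r⁷s⁻¹, so r·s ≠ s·r and G is not abelian. Hence G is not cyclic.

Answer: No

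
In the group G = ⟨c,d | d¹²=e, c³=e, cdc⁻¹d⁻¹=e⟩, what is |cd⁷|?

Compute successive powers until reaching e:
  (cd⁷)¹ = cd⁷, (cd⁷)² = c²d², (cd⁷)³ = d⁹, (cd⁷)⁴ = cd⁴, (cd⁷)⁵ = c²d¹¹, (cd⁷)⁶ = d⁶, (cd⁷)⁷ = cd, (cd⁷)⁸ = c²d⁸, (cd⁷)⁹ = d³, (cd⁷)¹⁰ = cd¹⁰, (cd⁷)¹¹ = c²d⁵, (cd⁷)¹² = e.
The smallest positive k with (cd⁷)ᵏ = e is 12.

Answer: 12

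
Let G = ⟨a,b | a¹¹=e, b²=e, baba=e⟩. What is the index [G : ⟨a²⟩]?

First find ord(a²) by computing successive powers:
  (a²)¹ = a², (a²)² = a⁴, (a²)³ = a⁶, (a²)⁴ = a⁸, (a²)⁵ = a¹⁰, (a²)⁶ = a, (a²)⁷ = a³, (a²)⁸ = a⁵, (a²)⁹ = a⁷, (a²)¹⁰ = a⁹, (a²)¹¹ = e.
So |⟨a²⟩| = ord(a²) = 11. With |G| = 22, by Lagrange [G : ⟨a²⟩] = 22/11 = 2.

Answer: 2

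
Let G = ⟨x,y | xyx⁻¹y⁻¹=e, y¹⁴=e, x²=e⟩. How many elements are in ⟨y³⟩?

|⟨y³⟩| equals the order of y³. Compute successive powers until reaching e:
  (y³)¹ = y³, (y³)² = y⁶, (y³)³ = y⁹, (y³)⁴ = y¹², (y³)⁵ = y, (y³)⁶ = y⁴, (y³)⁷ = y⁷, (y³)⁸ = y¹⁰, (y³)⁹ = y¹³, (y³)¹⁰ = y², (y³)¹¹ = y⁵, (y³)¹² = y⁸, (y³)¹³ = y¹¹, (y³)¹⁴ = e.
The smallest positive k with (y³)ᵏ = e is 14, so |⟨y³⟩| = 14.

Answer: 14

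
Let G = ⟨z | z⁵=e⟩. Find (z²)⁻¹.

The order of (z²) is 5 (smallest k with (z²)ᵏ = e), so (z²)⁻¹ = (z²)⁴ = z³.
Check: (z²) · (z³) → (z²) · z³ = e, giving e as required.

Answer: z³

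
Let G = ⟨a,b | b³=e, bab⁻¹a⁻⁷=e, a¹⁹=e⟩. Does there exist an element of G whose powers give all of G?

Every cyclic group is abelian. But a·b = ab while b·a = a⁷b, so a·b ≠ b·a and G is not abelian. Hence G is not cyclic.

Answer: No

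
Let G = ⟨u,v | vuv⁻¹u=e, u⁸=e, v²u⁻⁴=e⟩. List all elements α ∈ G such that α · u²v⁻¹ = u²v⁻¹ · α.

⟨u²v⁻¹⟩ ⊆ C_G(u²v⁻¹) since powers of u²v⁻¹ commute with u²v⁻¹; so |C_G(u²v⁻¹)| ≥ |⟨u²v⁻¹⟩| = 4.
By orbit–stabilizer, |C_G(u²v⁻¹)| = |G| / |conj. class of u²v⁻¹| = 16 / 4 = 4.
The 4 elements commuting with u²v⁻¹ are {e, u⁴, u²v, u²v⁻¹}.

Answer: {e, u⁴, u²v, u²v⁻¹}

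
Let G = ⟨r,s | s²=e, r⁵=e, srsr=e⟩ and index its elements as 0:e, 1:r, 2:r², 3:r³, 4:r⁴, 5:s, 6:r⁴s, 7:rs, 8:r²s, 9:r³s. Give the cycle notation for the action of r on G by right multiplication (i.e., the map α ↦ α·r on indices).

(0 1 2 3 4)(5 6 9 8 7)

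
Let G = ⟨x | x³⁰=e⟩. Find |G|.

G is generated by a single element, so G is cyclic. The relator gives x³⁰ = e and no smaller power is forced to be e, so the 30 powers {e, x, x², x³, x⁴, x⁵, x⁶, x⁷, x⁸, x⁹, x²², x²³, x²¹, x²⁰, x²⁴, x²⁵, x²⁶, x²⁷, x²⁸, x²⁹, x¹², x¹³, x¹¹, x¹⁰, x¹⁴, x¹⁵, x¹⁶, x¹⁷, x¹⁸, x¹⁹} are distinct. Hence |G| = 30.

Answer: 30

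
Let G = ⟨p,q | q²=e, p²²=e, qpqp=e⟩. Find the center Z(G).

An element z ∈ Z(G) iff z commutes with every generator.
For example p¹¹ is central: (p¹¹)·p = p¹² = p·(p¹¹); (p¹¹)·q = p¹¹q = q·(p¹¹).
Whereas p ∉ Z(G) since p·q = pq ≠ p²¹q = q·p.
Checking each of the 44 elements this way gives Z(G) = {e, p¹¹}, of order 2.

Answer: {e, p¹¹}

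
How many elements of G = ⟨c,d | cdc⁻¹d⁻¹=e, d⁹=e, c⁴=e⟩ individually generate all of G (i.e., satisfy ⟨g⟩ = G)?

G is cyclic of order 36. An element generates G iff its order is 36, and a cyclic group of order 36 has exactly φ(36) = 12 such elements.

Answer: 12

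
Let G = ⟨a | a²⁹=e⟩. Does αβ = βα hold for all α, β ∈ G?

G has a single generator, so G is cyclic and hence abelian.

Answer: Yes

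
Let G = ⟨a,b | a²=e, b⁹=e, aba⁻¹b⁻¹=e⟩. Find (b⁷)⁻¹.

The order of (b⁷) is 9 (smallest k with (b⁷)ᵏ = e), so (b⁷)⁻¹ = (b⁷)⁸ = b².
Check: (b⁷) · (b²) → (b⁷) · b² = e, giving e as required.

Answer: b²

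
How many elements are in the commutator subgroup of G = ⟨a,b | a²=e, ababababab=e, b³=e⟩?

G' = [G, G] is generated by all commutators. The generator-pair commutators are: [a, b] = abab².
The subgroup they normally generate is {e, a, b, b², ab, aba, abab, ababa, b²ab²a, b²ab², b²a, ab², ba, bab, baba, ab²ab²a, ab²ab², ab²a, b²ab, b²aba, b²abab, bab²ab², bab²a, bab², abab², ab²ab, ab²aba, ab²abab, abab²ab², abab²a, b²ab²ab, abab²ab, abab²aba, abab²abab, b²ab²abab², b²ab²aba, b²ab²abab, b²abab²ab², b²abab²a, b²abab², babab², bab²ab, bab²aba, bab²abab, babab²ab², babab²a, babab²ab, ab²abab²ab², ab²abab²a, ab²abab², b²abab²ab, b²abab²aba, bab²abab²a, bab²abab², ab²abab²ab, ab²abab²aba, abab²abab²a, abab²abab², abab²abab²ab, bab²abab²ab}, of order 60.
Check: |G/G'| = 60/60 = 1 is the order of the abelianisation.

Answer: 60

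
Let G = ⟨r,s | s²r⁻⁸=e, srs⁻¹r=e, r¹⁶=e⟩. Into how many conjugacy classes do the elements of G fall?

The conjugacy classes (representative and size) are:
  [e] (size 1), [r] (size 2), [r¹⁴] (size 2), [r¹³] (size 2), [r¹²] (size 2), [r⁵] (size 2), [r¹⁰] (size 2), [r⁷] (size 2), [r⁸] (size 1), [s⁻¹] (size 8), [r⁷s⁻¹] (size 8).
Class equation: 1 + 2 + 2 + 2 + 2 + 2 + 2 + 2 + 1 + 8 + 8 = 32 = |G|. So G has 11 conjugacy classes.

Answer: 11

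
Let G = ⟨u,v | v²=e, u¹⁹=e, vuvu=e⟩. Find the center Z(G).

An element z ∈ Z(G) iff z commutes with every generator.
For example e is central: e·u = u = u·e; e·v = v = v·e.
Whereas u ∉ Z(G) since u·v = uv ≠ u¹⁸v = v·u.
Checking each of the 38 elements this way gives Z(G) = {e}, of order 1.

Answer: {e}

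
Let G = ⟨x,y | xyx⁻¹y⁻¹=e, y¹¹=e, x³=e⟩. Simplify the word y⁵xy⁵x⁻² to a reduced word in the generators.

Multiply left to right, reducing at each step:
  (y⁵) · x = xy⁵
  (xy⁵) · y⁵ = xy¹⁰
  (xy¹⁰) · x⁻² = x²y¹⁰

Answer: x²y¹⁰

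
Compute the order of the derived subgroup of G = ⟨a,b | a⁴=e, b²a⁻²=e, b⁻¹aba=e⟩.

G' = [G, G] is generated by all commutators. The generator-pair commutators are: [a, b] = a².
The subgroup they normally generate is {e, a²}, of order 2.
Check: |G/G'| = 8/2 = 4 is the order of the abelianisation.

Answer: 2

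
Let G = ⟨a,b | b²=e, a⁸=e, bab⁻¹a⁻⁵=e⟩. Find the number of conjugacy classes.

The conjugacy classes (representative and size) are:
  [e] (size 1), [a⁵] (size 2), [a²] (size 1), [a⁷] (size 2), [a⁴] (size 1), [a⁶] (size 1), [b] (size 2), [a⁵b] (size 2), [a²b] (size 2), [a³b] (size 2).
Class equation: 1 + 2 + 1 + 2 + 1 + 1 + 2 + 2 + 2 + 2 = 16 = |G|. So G has 10 conjugacy classes.

Answer: 10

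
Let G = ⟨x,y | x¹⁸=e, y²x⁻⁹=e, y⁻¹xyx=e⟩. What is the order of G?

Enumerate words in the generators, reducing via the relations: the distinct elements are
  {e, x, y, xy, x², x³, x⁴, x⁵, x⁶, x⁷, x⁸, x⁹, x²y, x³y, x¹², x¹³, x¹¹, x¹⁰, x¹⁴, x¹⁵, x¹⁶, x¹⁷, x⁴y, x⁵y, x⁶y, x⁷y, x⁸y, y⁻¹, xy⁻¹, x²y⁻¹, x³y⁻¹, x⁴y⁻¹, x⁵y⁻¹, x⁶y⁻¹, x⁷y⁻¹, x⁸y⁻¹}.
No further products give new elements, so |G| = 36.

Answer: 36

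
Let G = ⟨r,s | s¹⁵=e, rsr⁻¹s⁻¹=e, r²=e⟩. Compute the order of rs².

Compute successive powers until reaching e:
  (rs²)¹ = rs², (rs²)² = s⁴, (rs²)³ = rs⁶, (rs²)⁴ = s⁸, (rs²)⁵ = rs¹⁰, (rs²)⁶ = s¹², (rs²)⁷ = rs¹⁴, (rs²)⁸ = s, (rs²)⁹ = rs³, (rs²)¹⁰ = s⁵, (rs²)¹¹ = rs⁷, (rs²)¹² = s⁹, (rs²)¹³ = rs¹¹, (rs²)¹⁴ = s¹³, (rs²)¹⁵ = r, (rs²)¹⁶ = s², (rs²)¹⁷ = rs⁴, (rs²)¹⁸ = s⁶, (rs²)¹⁹ = rs⁸, (rs²)²⁰ = s¹⁰, (rs²)²¹ = rs¹², (rs²)²² = s¹⁴, (rs²)²³ = rs, (rs²)²⁴ = s³, (rs²)²⁵ = rs⁵, (rs²)²⁶ = s⁷, (rs²)²⁷ = rs⁹, (rs²)²⁸ = s¹¹, (rs²)²⁹ = rs¹³, (rs²)³⁰ = e.
The smallest positive k with (rs²)ᵏ = e is 30.

Answer: 30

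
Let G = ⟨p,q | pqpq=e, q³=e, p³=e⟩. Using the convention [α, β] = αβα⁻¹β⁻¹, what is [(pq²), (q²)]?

[(pq²), (q²)] = (pq²)·(q²)·(pq²)⁻¹·(q²)⁻¹.
  (pq²) · (q²) = pq
  (pq) · (qp²) = p²q
  (p²q) · q = p²q²

Answer: p²q²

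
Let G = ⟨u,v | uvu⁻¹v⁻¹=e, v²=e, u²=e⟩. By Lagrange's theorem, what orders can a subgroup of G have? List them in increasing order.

|G| = 4 = 2². By Lagrange's theorem the order of any subgroup divides 4; the divisors of 4 are 1, 2, 4.

Answer: 1, 2, 4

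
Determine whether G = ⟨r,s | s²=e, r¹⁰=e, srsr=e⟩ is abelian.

r·s = rs but s·r = r⁹s, so r·s ≠ s·r and G is not abelian.

Answer: No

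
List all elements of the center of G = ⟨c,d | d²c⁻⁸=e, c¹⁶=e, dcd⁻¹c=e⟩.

An element z ∈ Z(G) iff z commutes with every generator.
For example c⁸ is central: (c⁸)·c = c⁹ = c·(c⁸); (c⁸)·d = d⁻¹ = d·(c⁸).
Whereas c ∉ Z(G) since c·d = cd ≠ c⁷d⁻¹ = d·c.
Checking each of the 32 elements this way gives Z(G) = {e, c⁸}, of order 2.

Answer: {e, c⁸}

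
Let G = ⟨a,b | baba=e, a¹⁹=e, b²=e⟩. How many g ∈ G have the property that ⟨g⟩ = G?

⟨g⟩ = G would require ord(g) = |G| = 38, but the maximum element order in G is 19 < 38. So G is not cyclic and no single element generates it: the count is 0.

Answer: 0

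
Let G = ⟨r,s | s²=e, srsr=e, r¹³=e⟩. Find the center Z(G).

An element z ∈ Z(G) iff z commutes with every generator.
For example e is central: e·r = r = r·e; e·s = s = s·e.
Whereas r ∉ Z(G) since r·s = rs ≠ r¹²s = s·r.
Checking each of the 26 elements this way gives Z(G) = {e}, of order 1.

Answer: {e}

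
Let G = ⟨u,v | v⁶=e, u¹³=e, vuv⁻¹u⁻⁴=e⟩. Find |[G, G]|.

G' = [G, G] is generated by all commutators. The generator-pair commutators are: [u, v] = u¹⁰.
The subgroup they normally generate is {e, u, u², u³, u⁴, u⁵, u⁶, u⁷, u⁸, u⁹, u¹⁰, u¹¹, u¹²}, of order 13.
Check: |G/G'| = 78/13 = 6 is the order of the abelianisation.

Answer: 13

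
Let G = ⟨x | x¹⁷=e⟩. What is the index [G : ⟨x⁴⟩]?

First find ord(x⁴) by computing successive powers:
  (x⁴)¹ = x⁴, (x⁴)² = x⁸, (x⁴)³ = x¹², (x⁴)⁴ = x¹⁶, (x⁴)⁵ = x³, (x⁴)⁶ = x⁷, (x⁴)⁷ = x¹¹, (x⁴)⁸ = x¹⁵, (x⁴)⁹ = x², (x⁴)¹⁰ = x⁶, (x⁴)¹¹ = x¹⁰, (x⁴)¹² = x¹⁴, (x⁴)¹³ = x, (x⁴)¹⁴ = x⁵, (x⁴)¹⁵ = x⁹, (x⁴)¹⁶ = x¹³, (x⁴)¹⁷ = e.
So |⟨x⁴⟩| = ord(x⁴) = 17. With |G| = 17, by Lagrange [G : ⟨x⁴⟩] = 17/17 = 1.

Answer: 1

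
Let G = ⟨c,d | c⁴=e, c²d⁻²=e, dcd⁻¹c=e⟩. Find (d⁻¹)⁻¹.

The order of (d⁻¹) is 4 (smallest k with (d⁻¹)ᵏ = e), so (d⁻¹)⁻¹ = (d⁻¹)³ = d.
Check: (d⁻¹) · d → (d⁻¹) · d = e, giving e as required.

Answer: d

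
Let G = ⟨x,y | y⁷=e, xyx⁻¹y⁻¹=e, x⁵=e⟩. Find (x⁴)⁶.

Compute successive powers of (x⁴), reducing at each step:
  (x⁴)²: (x⁴) · x⁴ = x³
  (x⁴)³: (x³) · x⁴ = x²
  (x⁴)⁴: (x²) · x⁴ = x
  (x⁴)⁵: x · x⁴ = e
  (x⁴)⁶: e · x⁴ = x⁴

Answer: x⁴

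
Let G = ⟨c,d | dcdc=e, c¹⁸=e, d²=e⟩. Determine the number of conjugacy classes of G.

The conjugacy classes (representative and size) are:
  [e] (size 1), [c] (size 2), [c²] (size 2), [c³] (size 2), [c¹⁴] (size 2), [c⁵] (size 2), [c¹²] (size 2), [c⁷] (size 2), [c¹⁰] (size 2), [c⁹] (size 1), [c¹⁰d] (size 9), [cd] (size 9).
Class equation: 1 + 2 + 2 + 2 + 2 + 2 + 2 + 2 + 2 + 1 + 9 + 9 = 36 = |G|. So G has 12 conjugacy classes.

Answer: 12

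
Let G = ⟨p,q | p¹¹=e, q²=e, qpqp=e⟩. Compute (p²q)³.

Compute successive powers of (p²q), reducing at each step:
  (p²q)²: (p²q) · p² = q;   q · q = e
  (p²q)³: e · p² = p²;   (p²) · q = p²q

Answer: p²q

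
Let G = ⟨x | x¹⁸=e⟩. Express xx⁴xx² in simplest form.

Multiply left to right, reducing at each step:
  x · x⁴ = x⁵
  (x⁵) · x = x⁶
  (x⁶) · x² = x⁸

Answer: x⁸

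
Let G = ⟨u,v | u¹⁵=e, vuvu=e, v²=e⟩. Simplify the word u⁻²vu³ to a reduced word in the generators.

Multiply left to right, reducing at each step:
  (u¹³) · v = u¹³v
  (u¹³v) · u³ = u¹⁰v

Answer: u¹⁰v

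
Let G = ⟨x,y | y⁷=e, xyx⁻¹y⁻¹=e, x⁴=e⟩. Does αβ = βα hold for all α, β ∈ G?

Each pair of generators commutes: x·y = xy = y·x. Since the generators pairwise commute, every element of G commutes with every other, so G is abelian.

Answer: Yes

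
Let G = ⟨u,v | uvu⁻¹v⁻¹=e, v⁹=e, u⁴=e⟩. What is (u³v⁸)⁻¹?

The order of (u³v⁸) is 36 (smallest k with (u³v⁸)ᵏ = e), so (u³v⁸)⁻¹ = (u³v⁸)³⁵ = uv.
Check: (u³v⁸) · (uv) → (u³v⁸) · u = v⁸;   (v⁸) · v = e, giving e as required.

Answer: uv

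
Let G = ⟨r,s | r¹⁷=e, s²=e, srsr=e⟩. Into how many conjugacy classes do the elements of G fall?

The conjugacy classes (representative and size) are:
  [e] (size 1), [r¹⁶] (size 2), [r²] (size 2), [r³] (size 2), [r¹³] (size 2), [r¹²] (size 2), [r⁶] (size 2), [r¹⁰] (size 2), [r⁹] (size 2), [r⁷s] (size 17).
Class equation: 1 + 2 + 2 + 2 + 2 + 2 + 2 + 2 + 2 + 17 = 34 = |G|. So G has 10 conjugacy classes.

Answer: 10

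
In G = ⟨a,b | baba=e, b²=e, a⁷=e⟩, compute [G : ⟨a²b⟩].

First find ord(a²b) by computing successive powers:
  (a²b)¹ = a²b, (a²b)² = e.
So |⟨a²b⟩| = ord(a²b) = 2. With |G| = 14, by Lagrange [G : ⟨a²b⟩] = 14/2 = 7.

Answer: 7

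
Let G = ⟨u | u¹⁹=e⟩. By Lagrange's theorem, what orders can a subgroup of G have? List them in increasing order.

|G| = 19 = 19. By Lagrange's theorem the order of any subgroup divides 19; the divisors of 19 are 1, 19.

Answer: 1, 19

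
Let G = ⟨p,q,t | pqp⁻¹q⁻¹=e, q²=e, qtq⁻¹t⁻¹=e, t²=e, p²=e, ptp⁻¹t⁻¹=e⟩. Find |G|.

Enumerate words in the generators, reducing via the relations: the distinct elements are
  {e, p, q, t, pq, pt, qt, pqt}.
No further products give new elements, so |G| = 8.

Answer: 8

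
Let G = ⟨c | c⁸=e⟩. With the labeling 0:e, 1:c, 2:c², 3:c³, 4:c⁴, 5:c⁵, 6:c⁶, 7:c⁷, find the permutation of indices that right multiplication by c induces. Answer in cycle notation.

(0 1 2 3 4 5 6 7)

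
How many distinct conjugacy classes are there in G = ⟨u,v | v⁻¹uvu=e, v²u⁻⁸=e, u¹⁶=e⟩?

The conjugacy classes (representative and size) are:
  [e] (size 1), [u] (size 2), [u¹⁴] (size 2), [u³] (size 2), [u¹²] (size 2), [u⁵] (size 2), [u¹⁰] (size 2), [u⁷] (size 2), [u⁸] (size 1), [u⁶v] (size 8), [u³v⁻¹] (size 8).
Class equation: 1 + 2 + 2 + 2 + 2 + 2 + 2 + 2 + 1 + 8 + 8 = 32 = |G|. So G has 11 conjugacy classes.

Answer: 11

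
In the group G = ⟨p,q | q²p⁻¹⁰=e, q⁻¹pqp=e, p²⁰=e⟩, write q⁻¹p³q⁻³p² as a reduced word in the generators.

Multiply left to right, reducing at each step:
  (q⁻¹) · p³ = p⁷q
  (p⁷q) · q⁻³ = p¹⁷
  (p¹⁷) · p² = p¹⁹

Answer: p¹⁹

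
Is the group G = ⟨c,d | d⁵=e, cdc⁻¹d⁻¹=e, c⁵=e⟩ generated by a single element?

|G| = 25, but the maximum element order in G is 5 < 25. No single element generates all of G, so G is not cyclic.

Answer: No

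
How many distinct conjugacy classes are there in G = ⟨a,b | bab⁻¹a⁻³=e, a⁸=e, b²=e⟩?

The conjugacy classes (representative and size) are:
  [e] (size 1), [a³] (size 2), [a²] (size 2), [a⁴] (size 1), [a⁵] (size 2), [a⁴b] (size 4), [ab] (size 4).
Class equation: 1 + 2 + 2 + 1 + 2 + 4 + 4 = 16 = |G|. So G has 7 conjugacy classes.

Answer: 7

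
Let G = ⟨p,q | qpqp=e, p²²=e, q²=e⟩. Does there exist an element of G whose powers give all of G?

Every cyclic group is abelian. But p·q = pq while q·p = p²¹q, so p·q ≠ q·p and G is not abelian. Hence G is not cyclic.

Answer: No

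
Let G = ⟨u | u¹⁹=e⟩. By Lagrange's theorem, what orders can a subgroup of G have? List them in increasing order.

|G| = 19 = 19. By Lagrange's theorem the order of any subgroup divides 19; the divisors of 19 are 1, 19.

Answer: 1, 19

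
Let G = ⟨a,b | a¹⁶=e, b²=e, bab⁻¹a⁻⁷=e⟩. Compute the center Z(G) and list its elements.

An element z ∈ Z(G) iff z commutes with every generator.
For example a⁸ is central: (a⁸)·a = a⁹ = a·(a⁸); (a⁸)·b = a⁸b = b·(a⁸).
Whereas a ∉ Z(G) since a·b = ab ≠ a⁷b = b·a.
Checking each of the 32 elements this way gives Z(G) = {e, a⁸}, of order 2.

Answer: {e, a⁸}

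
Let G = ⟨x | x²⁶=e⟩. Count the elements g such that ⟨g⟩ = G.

G is cyclic of order 26. An element generates G iff its order is 26, and a cyclic group of order 26 has exactly φ(26) = 12 such elements.

Answer: 12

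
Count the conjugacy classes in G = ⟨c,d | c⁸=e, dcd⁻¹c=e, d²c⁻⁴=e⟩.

The conjugacy classes (representative and size) are:
  [e] (size 1), [c⁷] (size 2), [c²] (size 2), [c⁵] (size 2), [c⁴] (size 1), [c²d⁻¹] (size 4), [c³d] (size 4).
Class equation: 1 + 2 + 2 + 2 + 1 + 4 + 4 = 16 = |G|. So G has 7 conjugacy classes.

Answer: 7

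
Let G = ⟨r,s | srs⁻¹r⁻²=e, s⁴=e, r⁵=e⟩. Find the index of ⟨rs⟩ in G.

First find ord(rs) by computing successive powers:
  (rs)¹ = rs, (rs)² = r³s², (rs)³ = r²s³, (rs)⁴ = e.
So |⟨rs⟩| = ord(rs) = 4. With |G| = 20, by Lagrange [G : ⟨rs⟩] = 20/4 = 5.

Answer: 5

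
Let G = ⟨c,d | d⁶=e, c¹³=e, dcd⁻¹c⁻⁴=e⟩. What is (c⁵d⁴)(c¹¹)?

Compute (c⁵d⁴) · (c¹¹) by multiplying left to right and reducing via the relations at each step:
  (c⁵d⁴) · c¹¹ = d⁴

Answer: d⁴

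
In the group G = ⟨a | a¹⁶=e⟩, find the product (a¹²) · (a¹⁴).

Compute (a¹²) · (a¹⁴) by multiplying left to right and reducing via the relations at each step:
  (a¹²) · a¹⁴ = a¹⁰

Answer: a¹⁰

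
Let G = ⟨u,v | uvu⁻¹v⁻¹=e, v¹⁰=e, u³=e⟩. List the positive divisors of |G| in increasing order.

|G| = 30 = 2 · 3 · 5. By Lagrange's theorem the order of any subgroup divides 30; the divisors of 30 are 1, 2, 3, 5, 6, 10, 15, 30.

Answer: 1, 2, 3, 5, 6, 10, 15, 30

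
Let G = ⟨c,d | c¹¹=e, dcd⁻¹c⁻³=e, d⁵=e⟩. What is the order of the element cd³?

Compute successive powers until reaching e:
  (cd³)¹ = cd³, (cd³)² = c⁶d, (cd³)³ = c⁹d⁴, (cd³)⁴ = c²d², (cd³)⁵ = e.
The smallest positive k with (cd³)ᵏ = e is 5.

Answer: 5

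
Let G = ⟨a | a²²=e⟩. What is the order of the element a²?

Compute successive powers until reaching e:
  (a²)¹ = a², (a²)² = a⁴, (a²)³ = a⁶, (a²)⁴ = a⁸, (a²)⁵ = a¹⁰, (a²)⁶ = a¹², (a²)⁷ = a¹⁴, (a²)⁸ = a¹⁶, (a²)⁹ = a¹⁸, (a²)¹⁰ = a²⁰, (a²)¹¹ = e.
The smallest positive k with (a²)ᵏ = e is 11.

Answer: 11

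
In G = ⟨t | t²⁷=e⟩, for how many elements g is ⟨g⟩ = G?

G is cyclic of order 27. An element generates G iff its order is 27, and a cyclic group of order 27 has exactly φ(27) = 18 such elements.

Answer: 18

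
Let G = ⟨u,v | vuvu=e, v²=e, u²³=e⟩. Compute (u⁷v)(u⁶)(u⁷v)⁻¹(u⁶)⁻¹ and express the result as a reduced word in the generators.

[(u⁷v), (u⁶)] = (u⁷v)·(u⁶)·(u⁷v)⁻¹·(u⁶)⁻¹.
  (u⁷v) · (u⁶) = uv
  (uv) · (u⁷v) = u¹⁷
  (u¹⁷) · (u¹⁷) = u¹¹

Answer: u¹¹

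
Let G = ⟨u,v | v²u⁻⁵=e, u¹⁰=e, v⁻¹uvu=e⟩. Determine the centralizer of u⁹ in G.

⟨u⁹⟩ ⊆ C_G(u⁹) since powers of u⁹ commute with u⁹; so |C_G(u⁹)| ≥ |⟨u⁹⟩| = 10.
By orbit–stabilizer, |C_G(u⁹)| = |G| / |conj. class of u⁹| = 20 / 2 = 10.
The 10 elements commuting with u⁹ are {e, u, u², u³, u⁴, u⁵, u⁶, u⁷, u⁸, u⁹}.

Answer: {e, u, u², u³, u⁴, u⁵, u⁶, u⁷, u⁸, u⁹}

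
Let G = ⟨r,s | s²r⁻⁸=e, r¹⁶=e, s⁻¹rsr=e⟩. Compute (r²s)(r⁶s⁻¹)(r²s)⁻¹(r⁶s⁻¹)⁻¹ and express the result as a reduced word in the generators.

[(r²s), (r⁶s⁻¹)] = (r²s)·(r⁶s⁻¹)·(r²s)⁻¹·(r⁶s⁻¹)⁻¹.
  (r²s) · (r⁶s⁻¹) = r¹²
  (r¹²) · (r²s⁻¹) = r⁶s
  (r⁶s) · (r⁶s) = r⁸

Answer: r⁸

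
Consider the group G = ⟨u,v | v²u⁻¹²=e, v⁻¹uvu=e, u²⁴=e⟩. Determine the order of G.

Enumerate words in the generators, reducing via the relations: the distinct elements are
  {e, u, v, uv, u², u³, u⁴, u⁵, u⁶, u⁷, u⁸, u⁹, u²v, u²², u²³, u²¹, u²⁰, u³v, u¹², u¹³, u¹¹, u¹⁰, u¹⁴, u¹⁵, u¹⁶, u¹⁷, u¹⁸, u¹⁹, u⁴v, u⁵v, u⁶v, u⁷v, u⁸v, u⁹v, v⁻¹, uv⁻¹, u¹¹v, u¹⁰v, u²v⁻¹, u³v⁻¹, u⁴v⁻¹, u⁵v⁻¹, u⁶v⁻¹, u⁷v⁻¹, u⁸v⁻¹, u⁹v⁻¹, u¹¹v⁻¹, u¹⁰v⁻¹}.
No further products give new elements, so |G| = 48.

Answer: 48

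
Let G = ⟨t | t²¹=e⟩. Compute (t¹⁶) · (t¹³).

Compute (t¹⁶) · (t¹³) by multiplying left to right and reducing via the relations at each step:
  (t¹⁶) · t¹³ = t⁸

Answer: t⁸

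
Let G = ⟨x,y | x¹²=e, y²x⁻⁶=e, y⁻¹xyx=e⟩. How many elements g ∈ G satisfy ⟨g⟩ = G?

⟨g⟩ = G would require ord(g) = |G| = 24, but the maximum element order in G is 12 < 24. So G is not cyclic and no single element generates it: the count is 0.

Answer: 0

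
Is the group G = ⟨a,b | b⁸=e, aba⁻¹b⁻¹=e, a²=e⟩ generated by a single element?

|G| = 16, but the maximum element order in G is 8 < 16. No single element generates all of G, so G is not cyclic.

Answer: No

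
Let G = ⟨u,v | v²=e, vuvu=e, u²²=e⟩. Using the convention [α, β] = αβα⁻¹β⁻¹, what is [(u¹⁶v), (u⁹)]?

[(u¹⁶v), (u⁹)] = (u¹⁶v)·(u⁹)·(u¹⁶v)⁻¹·(u⁹)⁻¹.
  (u¹⁶v) · (u⁹) = u⁷v
  (u⁷v) · (u¹⁶v) = u¹³
  (u¹³) · (u¹³) = u⁴

Answer: u⁴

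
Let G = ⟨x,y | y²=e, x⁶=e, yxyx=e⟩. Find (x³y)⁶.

Compute successive powers of (x³y), reducing at each step:
  (x³y)²: (x³y) · x³ = y;   y · y = e
  (x³y)³: e · x³ = x³;   (x³) · y = x³y
  (x³y)⁴: (x³y) · x³ = y;   y · y = e
  (x³y)⁵: e · x³ = x³;   (x³) · y = x³y
  (x³y)⁶: (x³y) · x³ = y;   y · y = e

Answer: e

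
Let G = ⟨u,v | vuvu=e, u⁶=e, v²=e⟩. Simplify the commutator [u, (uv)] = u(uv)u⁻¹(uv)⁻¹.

[u, (uv)] = u·(uv)·u⁻¹·(uv)⁻¹.
  u · (uv) = u²v
  (u²v) · (u⁵) = u³v
  (u³v) · (uv) = u²

Answer: u²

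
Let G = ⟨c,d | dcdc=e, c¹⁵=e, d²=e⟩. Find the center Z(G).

An element z ∈ Z(G) iff z commutes with every generator.
For example e is central: e·c = c = c·e; e·d = d = d·e.
Whereas c ∉ Z(G) since c·d = cd ≠ c¹⁴d = d·c.
Checking each of the 30 elements this way gives Z(G) = {e}, of order 1.

Answer: {e}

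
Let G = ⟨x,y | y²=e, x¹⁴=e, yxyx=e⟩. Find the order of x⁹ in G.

Compute successive powers until reaching e:
  (x⁹)¹ = x⁹, (x⁹)² = x⁴, (x⁹)³ = x¹³, (x⁹)⁴ = x⁸, (x⁹)⁵ = x³, (x⁹)⁶ = x¹², (x⁹)⁷ = x⁷, (x⁹)⁸ = x², (x⁹)⁹ = x¹¹, (x⁹)¹⁰ = x⁶, (x⁹)¹¹ = x, (x⁹)¹² = x¹⁰, (x⁹)¹³ = x⁵, (x⁹)¹⁴ = e.
The smallest positive k with (x⁹)ᵏ = e is 14.

Answer: 14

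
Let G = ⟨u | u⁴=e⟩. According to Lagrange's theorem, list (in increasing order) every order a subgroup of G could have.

|G| = 4 = 2². By Lagrange's theorem the order of any subgroup divides 4; the divisors of 4 are 1, 2, 4.

Answer: 1, 2, 4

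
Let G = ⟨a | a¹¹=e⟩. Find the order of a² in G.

Compute successive powers until reaching e:
  (a²)¹ = a², (a²)² = a⁴, (a²)³ = a⁶, (a²)⁴ = a⁸, (a²)⁵ = a¹⁰, (a²)⁶ = a, (a²)⁷ = a³, (a²)⁸ = a⁵, (a²)⁹ = a⁷, (a²)¹⁰ = a⁹, (a²)¹¹ = e.
The smallest positive k with (a²)ᵏ = e is 11.

Answer: 11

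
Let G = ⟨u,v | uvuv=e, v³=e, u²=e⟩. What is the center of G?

An element z ∈ Z(G) iff z commutes with every generator.
For example e is central: e·u = u = u·e; e·v = v = v·e.
Whereas u ∉ Z(G) since u·v = uv ≠ uv² = v·u.
Checking each of the 6 elements this way gives Z(G) = {e}, of order 1.

Answer: {e}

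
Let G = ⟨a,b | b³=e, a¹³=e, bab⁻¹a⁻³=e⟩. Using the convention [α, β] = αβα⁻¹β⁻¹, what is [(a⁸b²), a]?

[(a⁸b²), a] = (a⁸b²)·a·(a⁸b²)⁻¹·a⁻¹.
  (a⁸b²) · a = a⁴b²
  (a⁴b²) · (a²b) = a⁹
  (a⁹) · (a¹²) = a⁸

Answer: a⁸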